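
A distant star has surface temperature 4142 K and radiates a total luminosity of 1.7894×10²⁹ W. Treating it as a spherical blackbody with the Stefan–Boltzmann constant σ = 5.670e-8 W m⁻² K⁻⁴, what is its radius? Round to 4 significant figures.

L = 4πR²σT⁴ ⇒ R = √(L/(4πσT⁴)).
σT⁴ = 1.66887×10⁷ W/m², so R = √(1.7894×10²⁹/(4π×1.66887×10⁷)) = 2.921×10¹⁰ m.

R ≈ 2.921×10¹⁰ m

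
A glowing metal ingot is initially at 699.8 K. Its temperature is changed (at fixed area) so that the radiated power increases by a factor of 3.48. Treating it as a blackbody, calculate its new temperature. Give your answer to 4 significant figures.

T₂ ≈ 955.8 K

P ∝ T⁴, so T₂/T₁ = (P₂/P₁)^(1/4) = (3.48)^(1/4) = 1.36582.
T₂ = 699.8 × 1.36582 = 955.8 K.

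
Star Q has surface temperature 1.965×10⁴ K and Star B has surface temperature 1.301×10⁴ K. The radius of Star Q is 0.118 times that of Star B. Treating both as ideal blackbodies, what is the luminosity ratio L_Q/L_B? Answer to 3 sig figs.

L_Q/L_B ≈ 0.0725

L ∝ R²T⁴, so L_Q/L_B = (R_Q/R_B)²(T_Q/T_B)⁴ = (0.118)² × (1.965×10⁴/1.301×10⁴)⁴ = 0.013924 × 5.20404 = 0.0725.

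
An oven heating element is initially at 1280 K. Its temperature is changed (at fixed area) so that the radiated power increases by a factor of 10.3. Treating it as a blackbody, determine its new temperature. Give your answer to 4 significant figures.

P ∝ T⁴, so T₂/T₁ = (P₂/P₁)^(1/4) = (10.3)^(1/4) = 1.79147.
T₂ = 1280 × 1.79147 = 2293 K.

T₂ ≈ 2293 K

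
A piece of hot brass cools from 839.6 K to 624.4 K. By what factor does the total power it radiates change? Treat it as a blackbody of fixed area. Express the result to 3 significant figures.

P ∝ T⁴, so P₂/P₁ = (T₂/T₁)⁴ = (624.4/839.6)⁴ = (0.743687)⁴ = 0.306.

P₂/P₁ ≈ 0.306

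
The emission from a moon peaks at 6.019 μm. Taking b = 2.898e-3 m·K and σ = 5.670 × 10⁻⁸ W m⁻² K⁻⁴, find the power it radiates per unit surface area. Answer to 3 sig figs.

I ≈ 3.05×10³ W/m²

Wien's law: T = b/λ_max = 2.898×10⁻³/6.019×10⁻⁶ = 481.475 K.
Then I = σT⁴ = 5.670×10⁻⁸×(481.475)⁴ = 3.05×10³ W/m².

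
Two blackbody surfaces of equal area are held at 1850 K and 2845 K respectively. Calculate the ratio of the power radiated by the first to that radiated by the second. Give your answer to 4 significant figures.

With equal areas, P₁/P₂ = (T₁/T₂)⁴ = (1850/2845)⁴ = 0.1788.

P₁/P₂ ≈ 0.1788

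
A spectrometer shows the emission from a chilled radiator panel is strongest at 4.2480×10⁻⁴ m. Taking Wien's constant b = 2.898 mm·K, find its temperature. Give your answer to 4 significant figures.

Wien's law gives T = b/λ_max = (2.898×10⁻³ m·K)/(4.2480×10⁻⁴ m) = 6.822 K.

T ≈ 6.822 K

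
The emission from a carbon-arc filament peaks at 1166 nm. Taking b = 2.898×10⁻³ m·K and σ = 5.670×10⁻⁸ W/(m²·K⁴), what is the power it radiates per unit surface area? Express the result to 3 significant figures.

Wien's law: T = b/λ_max = 2.898×10⁻³/1.166×10⁻⁶ = 2485.42 K.
Then I = σT⁴ = 5.670×10⁻⁸×(2485.42)⁴ = 2.16×10⁶ W/m².

I ≈ 2.16×10⁶ W/m²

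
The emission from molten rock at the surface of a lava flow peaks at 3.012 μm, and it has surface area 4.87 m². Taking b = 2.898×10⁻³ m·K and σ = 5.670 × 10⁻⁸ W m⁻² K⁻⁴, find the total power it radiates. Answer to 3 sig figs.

Wien's law: T = b/λ_max = 2.898×10⁻³/3.012×10⁻⁶ = 962.151 K.
Area A = 4.87 m².
Then P = σAT⁴ = 5.670×10⁻⁸×4.87×(962.151)⁴ = 2.37×10⁵ W.

P ≈ 2.37×10⁵ W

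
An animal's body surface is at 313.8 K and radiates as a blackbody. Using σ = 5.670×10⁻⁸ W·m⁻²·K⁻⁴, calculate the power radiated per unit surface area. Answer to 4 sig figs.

I ≈ 549.8 W/m²

Stefan–Boltzmann: I = σT⁴ = 5.670×10⁻⁸ × (313.8)⁴ = 549.8 W/m².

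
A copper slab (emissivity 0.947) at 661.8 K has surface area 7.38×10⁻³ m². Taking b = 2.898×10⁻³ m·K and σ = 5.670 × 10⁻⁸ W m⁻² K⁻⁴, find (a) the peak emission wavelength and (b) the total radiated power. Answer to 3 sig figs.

(a) λ_max = b/T = 2.898×10⁻³/661.8 = 4.379×10⁻⁶ m = 4.38 μm.
Area A = 7.38×10⁻³ m².
(b) P = εσAT⁴ = 0.947×5.670×10⁻⁸×7.38×10⁻³×(661.8)⁴ = 76.0 W.

λ_max ≈ 4.38 μm; P ≈ 76.0 W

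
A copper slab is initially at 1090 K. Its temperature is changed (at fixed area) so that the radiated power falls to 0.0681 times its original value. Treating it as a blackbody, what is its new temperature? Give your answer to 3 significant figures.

T₂ ≈ 557 K

P ∝ T⁴, so T₂/T₁ = (P₂/P₁)^(1/4) = (0.0681)^(1/4) = 0.510842.
T₂ = 1090 × 0.510842 = 557 K.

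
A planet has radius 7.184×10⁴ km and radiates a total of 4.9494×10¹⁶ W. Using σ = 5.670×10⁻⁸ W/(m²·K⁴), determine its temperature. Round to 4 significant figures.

T ≈ 60.57 K

Surface area A = 4πR² = 4π(7.184×10⁷ m)² = 6.48549×10¹⁶ m².
P = σAT⁴ ⇒ T = (P/(σA))^(1/4) = (4.9494×10¹⁶/(5.670×10⁻⁸×6.48549×10¹⁶))^(1/4) = 60.57 K.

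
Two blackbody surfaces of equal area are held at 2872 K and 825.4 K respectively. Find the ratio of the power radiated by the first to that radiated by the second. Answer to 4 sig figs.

P₁/P₂ ≈ 146.6

With equal areas, P₁/P₂ = (T₁/T₂)⁴ = (2872/825.4)⁴ = 146.6.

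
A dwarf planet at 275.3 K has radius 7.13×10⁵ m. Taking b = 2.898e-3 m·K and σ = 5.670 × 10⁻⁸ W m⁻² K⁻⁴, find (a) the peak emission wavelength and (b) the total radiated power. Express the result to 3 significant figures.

(a) λ_max = b/T = 2.898×10⁻³/275.3 = 1.053×10⁻⁵ m = 10.5 μm.
Surface area A = 4πR² = 4π(7.13×10⁵ m)² = 6.38835×10¹² m².
(b) P = σAT⁴ = 5.670×10⁻⁸×6.38835×10¹²×(275.3)⁴ = 2.08×10¹⁵ W.

λ_max ≈ 10.5 μm; P ≈ 2.08×10¹⁵ W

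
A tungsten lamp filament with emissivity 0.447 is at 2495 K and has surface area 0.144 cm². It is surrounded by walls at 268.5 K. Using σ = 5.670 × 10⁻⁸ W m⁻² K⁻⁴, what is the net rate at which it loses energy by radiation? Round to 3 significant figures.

Net loss ≈ 14.1 W

Area A = 0.144 cm² = 1.44×10⁻⁵ m².
Net radiated power P_net = εσA(T⁴ − T₀⁴) = 0.447×5.670×10⁻⁸×1.44×10⁻⁵×(2495⁴ − 268.5⁴).
T⁴ − T₀⁴ = 3.87509×10¹³ − 5.19729×10⁹ = 3.87457×10¹³ K⁴, so P_net = 14.1 W.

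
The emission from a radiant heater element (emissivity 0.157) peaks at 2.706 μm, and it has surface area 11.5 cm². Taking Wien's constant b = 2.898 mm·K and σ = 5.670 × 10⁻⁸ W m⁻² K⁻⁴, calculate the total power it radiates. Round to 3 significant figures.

Wien's law: T = b/λ_max = 2.898×10⁻³/2.706×10⁻⁶ = 1070.95 K.
Area A = 11.5 cm² = 1.15×10⁻³ m².
Then P = εσAT⁴ = 0.157×5.670×10⁻⁸×1.15×10⁻³×(1070.95)⁴ = 13.5 W.

P ≈ 13.5 W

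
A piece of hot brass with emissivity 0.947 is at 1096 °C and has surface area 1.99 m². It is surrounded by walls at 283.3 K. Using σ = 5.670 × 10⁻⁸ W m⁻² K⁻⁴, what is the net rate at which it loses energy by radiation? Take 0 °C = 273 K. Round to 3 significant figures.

Net loss ≈ 3.75×10⁵ W

T = 1096 °C + 273 = 1369 K.
Area A = 1.99 m².
Net radiated power P_net = εσA(T⁴ − T₀⁴) = 0.947×5.670×10⁻⁸×1.99×(1369⁴ − 283.3⁴).
T⁴ − T₀⁴ = 3.51248×10¹² − 6.44149×10⁹ = 3.50604×10¹² K⁴, so P_net = 3.75×10⁵ W.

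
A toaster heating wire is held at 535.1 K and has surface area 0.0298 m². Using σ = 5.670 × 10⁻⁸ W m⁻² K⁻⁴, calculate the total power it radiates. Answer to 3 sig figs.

P ≈ 139 W

Area A = 0.0298 m².
P = σAT⁴ = 5.670×10⁻⁸ × 0.0298 × (535.1)⁴ = 139 W.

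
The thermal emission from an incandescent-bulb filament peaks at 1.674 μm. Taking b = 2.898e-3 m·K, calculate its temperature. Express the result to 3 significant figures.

T ≈ 1.73×10³ K

Wien's law gives T = b/λ_max = (2.898×10⁻³ m·K)/(1.674×10⁻⁶ m) = 1.73×10³ K.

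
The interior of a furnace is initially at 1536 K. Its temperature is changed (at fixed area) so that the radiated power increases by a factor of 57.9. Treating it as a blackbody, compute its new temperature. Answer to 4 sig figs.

T₂ ≈ 4237 K

P ∝ T⁴, so T₂/T₁ = (P₂/P₁)^(1/4) = (57.9)^(1/4) = 2.75848.
T₂ = 1536 × 2.75848 = 4237 K.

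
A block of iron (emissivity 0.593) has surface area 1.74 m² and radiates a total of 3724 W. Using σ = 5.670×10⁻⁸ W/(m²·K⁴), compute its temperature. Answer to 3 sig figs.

T ≈ 502 K

Area A = 1.74 m².
P = εσAT⁴ ⇒ T = (P/(εσA))^(1/4) = (3724/(0.593×5.670×10⁻⁸×1.74))^(1/4) = 502 K.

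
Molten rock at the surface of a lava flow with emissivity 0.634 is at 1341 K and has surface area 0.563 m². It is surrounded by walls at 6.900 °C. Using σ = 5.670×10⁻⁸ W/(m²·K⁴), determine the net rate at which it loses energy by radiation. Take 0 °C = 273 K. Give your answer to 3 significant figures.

Surroundings: T = 6.900 °C + 273 = 279.900 K.
Area A = 0.563 m².
Net radiated power P_net = εσA(T⁴ − T₀⁴) = 0.634×5.670×10⁻⁸×0.563×(1341⁴ − 279.900⁴).
T⁴ − T₀⁴ = 3.23381×10¹² − 6.13778×10⁹ = 3.22767×10¹² K⁴, so P_net = 6.53×10⁴ W.

Net loss ≈ 6.53×10⁴ W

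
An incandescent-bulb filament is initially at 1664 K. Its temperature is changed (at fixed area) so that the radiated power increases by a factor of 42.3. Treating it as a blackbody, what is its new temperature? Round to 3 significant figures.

P ∝ T⁴, so T₂/T₁ = (P₂/P₁)^(1/4) = (42.3)^(1/4) = 2.55026.
T₂ = 1664 × 2.55026 = 4.24×10³ K.

T₂ ≈ 4.24×10³ K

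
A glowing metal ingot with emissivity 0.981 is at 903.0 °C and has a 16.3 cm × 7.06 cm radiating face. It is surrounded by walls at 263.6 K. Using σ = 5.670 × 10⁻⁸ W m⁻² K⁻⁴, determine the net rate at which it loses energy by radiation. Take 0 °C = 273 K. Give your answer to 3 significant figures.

Net loss ≈ 1.22×10³ W

T = 903.0 °C + 273 = 1176.0 K.
Area A = 0.163 × 0.0706 = 0.0115078 m².
Net radiated power P_net = εσA(T⁴ − T₀⁴) = 0.981×5.670×10⁻⁸×0.0115078×(1176.0⁴ − 263.6⁴).
T⁴ − T₀⁴ = 1.91262×10¹² − 4.82816×10⁹ = 1.90779×10¹² K⁴, so P_net = 1.22×10³ W.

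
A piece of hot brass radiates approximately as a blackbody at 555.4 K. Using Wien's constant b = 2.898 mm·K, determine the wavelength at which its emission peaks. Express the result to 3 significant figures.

Wien's displacement law: λ_max = b/T = (2.898×10⁻³ m·K)/(555.4 K) = 5.218×10⁻⁶ m.
That is 5.22 μm, in the infrared range.

λ_max ≈ 5.22 μm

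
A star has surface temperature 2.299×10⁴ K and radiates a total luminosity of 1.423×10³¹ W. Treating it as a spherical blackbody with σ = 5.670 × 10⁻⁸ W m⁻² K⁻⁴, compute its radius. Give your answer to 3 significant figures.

L = 4πR²σT⁴ ⇒ R = √(L/(4πσT⁴)).
σT⁴ = 1.58394×10¹⁰ W/m², so R = √(1.423×10³¹/(4π×1.58394×10¹⁰)) = 8.46×10⁹ m.

R ≈ 8.46×10⁹ m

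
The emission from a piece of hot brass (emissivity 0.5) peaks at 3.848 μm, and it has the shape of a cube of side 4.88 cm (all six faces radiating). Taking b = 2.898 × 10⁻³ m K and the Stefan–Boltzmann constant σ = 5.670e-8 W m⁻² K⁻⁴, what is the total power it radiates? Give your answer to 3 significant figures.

Wien's law: T = b/λ_max = 2.898×10⁻³/3.848×10⁻⁶ = 753.119 K.
Area A = 6s² = 6×(0.0488 m)² = 0.0142886 m².
Then P = εσAT⁴ = 0.5×5.670×10⁻⁸×0.0142886×(753.119)⁴ = 130 W.

P ≈ 130 W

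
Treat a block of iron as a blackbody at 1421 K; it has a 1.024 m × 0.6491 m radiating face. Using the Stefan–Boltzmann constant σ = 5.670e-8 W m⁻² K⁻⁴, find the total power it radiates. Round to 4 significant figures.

P ≈ 1.537×10⁵ W

Area A = 1.024 × 0.6491 = 0.664678 m².
P = σAT⁴ = 5.670×10⁻⁸ × 0.664678 × (1421)⁴ = 1.537×10⁵ W.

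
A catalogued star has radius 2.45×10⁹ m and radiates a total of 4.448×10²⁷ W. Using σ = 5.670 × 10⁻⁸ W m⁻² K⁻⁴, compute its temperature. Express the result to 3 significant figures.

Surface area A = 4πR² = 4π(2.45×10⁹ m)² = 7.54296×10¹⁹ m².
P = σAT⁴ ⇒ T = (P/(σA))^(1/4) = (4.448×10²⁷/(5.670×10⁻⁸×7.54296×10¹⁹))^(1/4) = 5.68×10³ K.

T ≈ 5.68×10³ K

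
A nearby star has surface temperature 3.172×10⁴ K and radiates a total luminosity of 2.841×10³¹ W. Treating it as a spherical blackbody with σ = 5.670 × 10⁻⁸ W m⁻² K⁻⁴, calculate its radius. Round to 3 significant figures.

R ≈ 6.28×10⁹ m

L = 4πR²σT⁴ ⇒ R = √(L/(4πσT⁴)).
σT⁴ = 5.74005×10¹⁰ W/m², so R = √(2.841×10³¹/(4π×5.74005×10¹⁰)) = 6.28×10⁹ m.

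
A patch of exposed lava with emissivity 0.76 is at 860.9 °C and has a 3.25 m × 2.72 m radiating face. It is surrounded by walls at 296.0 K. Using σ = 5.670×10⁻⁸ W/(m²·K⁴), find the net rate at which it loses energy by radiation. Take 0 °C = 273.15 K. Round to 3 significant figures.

T = 860.9 °C + 273.15 = 1134.05 K.
Area A = 3.25 × 2.72 = 8.84 m².
Net radiated power P_net = εσA(T⁴ − T₀⁴) = 0.76×5.670×10⁻⁸×8.84×(1134.05⁴ − 296.0⁴).
T⁴ − T₀⁴ = 1.65397×10¹² − 7.67656×10⁹ = 1.64629×10¹² K⁴, so P_net = 6.27×10⁵ W.

Net loss ≈ 6.27×10⁵ W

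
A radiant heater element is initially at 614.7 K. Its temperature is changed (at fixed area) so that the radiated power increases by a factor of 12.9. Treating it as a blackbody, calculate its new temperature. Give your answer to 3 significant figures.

T₂ ≈ 1.16×10³ K

P ∝ T⁴, so T₂/T₁ = (P₂/P₁)^(1/4) = (12.9)^(1/4) = 1.89517.
T₂ = 614.7 × 1.89517 = 1.16×10³ K.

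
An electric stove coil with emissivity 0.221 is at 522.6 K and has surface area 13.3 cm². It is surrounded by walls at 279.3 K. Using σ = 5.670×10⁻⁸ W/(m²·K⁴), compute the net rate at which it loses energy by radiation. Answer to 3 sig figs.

Area A = 13.3 cm² = 1.33×10⁻³ m².
Net radiated power P_net = εσA(T⁴ − T₀⁴) = 0.221×5.670×10⁻⁸×1.33×10⁻³×(522.6⁴ − 279.3⁴).
T⁴ − T₀⁴ = 7.45895×10¹⁰ − 6.08532×10⁹ = 6.85042×10¹⁰ K⁴, so P_net = 1.14 W.

Net loss ≈ 1.14 W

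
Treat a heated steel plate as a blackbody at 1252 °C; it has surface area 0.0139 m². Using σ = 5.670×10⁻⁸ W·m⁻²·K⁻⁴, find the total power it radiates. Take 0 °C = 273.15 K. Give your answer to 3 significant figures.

P ≈ 4.26×10³ W

T = 1252 °C + 273.15 = 1525.15 K.
Area A = 0.0139 m².
P = σAT⁴ = 5.670×10⁻⁸ × 0.0139 × (1525.15)⁴ = 4.26×10³ W.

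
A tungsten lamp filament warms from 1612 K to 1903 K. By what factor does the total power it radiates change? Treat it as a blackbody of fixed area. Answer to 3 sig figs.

P ∝ T⁴, so P₂/P₁ = (T₂/T₁)⁴ = (1903/1612)⁴ = (1.18052)⁴ = 1.94.

P₂/P₁ ≈ 1.94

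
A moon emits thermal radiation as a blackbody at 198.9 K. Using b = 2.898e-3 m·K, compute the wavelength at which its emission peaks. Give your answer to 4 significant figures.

λ_max ≈ 14.57 μm

Wien's displacement law: λ_max = b/T = (2.898×10⁻³ m·K)/(198.9 K) = 1.4570×10⁻⁵ m.
That is 14.57 μm, in the infrared range.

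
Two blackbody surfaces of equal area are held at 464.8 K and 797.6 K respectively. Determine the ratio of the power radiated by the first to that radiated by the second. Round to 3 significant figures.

P₁/P₂ ≈ 0.115

With equal areas, P₁/P₂ = (T₁/T₂)⁴ = (464.8/797.6)⁴ = 0.115.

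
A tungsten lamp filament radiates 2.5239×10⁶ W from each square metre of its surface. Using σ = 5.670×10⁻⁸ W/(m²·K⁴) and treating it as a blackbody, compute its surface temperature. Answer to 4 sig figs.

I = σT⁴, so T = (I/σ)^(1/4) = (2.5239×10⁶/(5.670×10⁻⁸))^(1/4) = 2583 K.

T ≈ 2583 K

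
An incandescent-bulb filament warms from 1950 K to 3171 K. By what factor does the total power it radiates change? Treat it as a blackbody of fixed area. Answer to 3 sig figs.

P ∝ T⁴, so P₂/P₁ = (T₂/T₁)⁴ = (3171/1950)⁴ = (1.62615)⁴ = 6.99.

P₂/P₁ ≈ 6.99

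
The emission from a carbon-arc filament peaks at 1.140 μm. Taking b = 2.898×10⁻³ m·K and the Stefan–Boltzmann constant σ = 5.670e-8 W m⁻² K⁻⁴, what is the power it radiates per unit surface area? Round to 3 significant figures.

I ≈ 2.37×10⁶ W/m²

Wien's law: T = b/λ_max = 2.898×10⁻³/1.140×10⁻⁶ = 2542.11 K.
Then I = σT⁴ = 5.670×10⁻⁸×(2542.11)⁴ = 2.37×10⁶ W/m².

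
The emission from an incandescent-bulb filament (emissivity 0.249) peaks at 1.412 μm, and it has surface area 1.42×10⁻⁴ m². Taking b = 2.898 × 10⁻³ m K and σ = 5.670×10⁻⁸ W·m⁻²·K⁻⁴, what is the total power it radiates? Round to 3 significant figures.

Wien's law: T = b/λ_max = 2.898×10⁻³/1.412×10⁻⁶ = 2052.41 K.
Area A = 1.42×10⁻⁴ m².
Then P = εσAT⁴ = 0.249×5.670×10⁻⁸×1.42×10⁻⁴×(2052.41)⁴ = 35.6 W.

P ≈ 35.6 W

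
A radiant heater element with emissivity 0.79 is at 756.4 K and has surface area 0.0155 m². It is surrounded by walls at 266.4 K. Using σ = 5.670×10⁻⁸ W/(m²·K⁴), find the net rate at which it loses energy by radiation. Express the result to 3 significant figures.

Area A = 0.0155 m².
Net radiated power P_net = εσA(T⁴ − T₀⁴) = 0.79×5.670×10⁻⁸×0.0155×(756.4⁴ − 266.4⁴).
T⁴ − T₀⁴ = 3.27345×10¹¹ − 5.03659×10⁹ = 3.22308×10¹¹ K⁴, so P_net = 224 W.

Net loss ≈ 224 W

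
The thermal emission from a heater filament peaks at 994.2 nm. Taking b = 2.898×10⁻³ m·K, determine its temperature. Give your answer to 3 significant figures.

T ≈ 2.91×10³ K

Wien's law gives T = b/λ_max = (2.898×10⁻³ m·K)/(9.942×10⁻⁷ m) = 2.91×10³ K.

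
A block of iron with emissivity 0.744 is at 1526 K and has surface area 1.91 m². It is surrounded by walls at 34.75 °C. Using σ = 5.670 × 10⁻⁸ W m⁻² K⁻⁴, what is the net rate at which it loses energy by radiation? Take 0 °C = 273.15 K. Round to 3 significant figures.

Net loss ≈ 4.36×10⁵ W

Surroundings: T = 34.75 °C + 273.15 = 307.90 K.
Area A = 1.91 m².
Net radiated power P_net = εσA(T⁴ − T₀⁴) = 0.744×5.670×10⁻⁸×1.91×(1526⁴ − 307.90⁴).
T⁴ − T₀⁴ = 5.42273×10¹² − 8.98750×10⁹ = 5.41374×10¹² K⁴, so P_net = 4.36×10⁵ W.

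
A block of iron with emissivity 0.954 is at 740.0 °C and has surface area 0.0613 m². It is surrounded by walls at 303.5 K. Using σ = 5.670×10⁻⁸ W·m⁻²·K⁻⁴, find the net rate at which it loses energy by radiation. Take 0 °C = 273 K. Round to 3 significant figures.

T = 740.0 °C + 273 = 1013.0 K.
Area A = 0.0613 m².
Net radiated power P_net = εσA(T⁴ − T₀⁴) = 0.954×5.670×10⁻⁸×0.0613×(1013.0⁴ − 303.5⁴).
T⁴ − T₀⁴ = 1.05302×10¹² − 8.48467×10⁹ = 1.04454×10¹² K⁴, so P_net = 3.46×10³ W.

Net loss ≈ 3.46×10³ W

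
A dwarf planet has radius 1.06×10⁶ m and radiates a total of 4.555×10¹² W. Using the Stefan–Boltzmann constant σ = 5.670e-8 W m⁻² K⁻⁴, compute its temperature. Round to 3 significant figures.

Surface area A = 4πR² = 4π(1.06×10⁶ m)² = 1.41196×10¹³ m².
P = σAT⁴ ⇒ T = (P/(σA))^(1/4) = (4.555×10¹²/(5.670×10⁻⁸×1.41196×10¹³))^(1/4) = 48.8 K.

T ≈ 48.8 K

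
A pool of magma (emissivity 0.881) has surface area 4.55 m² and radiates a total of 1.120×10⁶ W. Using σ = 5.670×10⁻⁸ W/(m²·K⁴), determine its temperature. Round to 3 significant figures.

Area A = 4.55 m².
P = εσAT⁴ ⇒ T = (P/(εσA))^(1/4) = (1.120×10⁶/(0.881×5.670×10⁻⁸×4.55))^(1/4) = 1.49×10³ K.

T ≈ 1.49×10³ K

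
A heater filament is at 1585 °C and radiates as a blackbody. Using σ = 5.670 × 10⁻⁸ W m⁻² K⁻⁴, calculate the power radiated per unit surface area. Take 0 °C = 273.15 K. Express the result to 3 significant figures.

T = 1585 °C + 273.15 = 1858.15 K.
Stefan–Boltzmann: I = σT⁴ = 5.670×10⁻⁸ × (1858.15)⁴ = 6.76×10⁵ W/m².

I ≈ 6.76×10⁵ W/m²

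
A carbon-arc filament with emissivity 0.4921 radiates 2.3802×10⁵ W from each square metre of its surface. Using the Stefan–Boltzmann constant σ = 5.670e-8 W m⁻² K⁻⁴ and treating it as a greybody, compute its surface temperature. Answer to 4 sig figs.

T ≈ 1709 K

I = εσT⁴, so T = (I/εσ)^(1/4) = (2.3802×10⁵/(0.4921×5.670×10⁻⁸))^(1/4) = 1709 K.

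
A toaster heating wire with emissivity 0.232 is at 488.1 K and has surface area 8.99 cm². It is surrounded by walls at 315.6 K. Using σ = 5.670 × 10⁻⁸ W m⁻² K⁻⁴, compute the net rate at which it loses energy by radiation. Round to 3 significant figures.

Net loss ≈ 0.554 W

Area A = 8.99 cm² = 8.99×10⁻⁴ m².
Net radiated power P_net = εσA(T⁴ − T₀⁴) = 0.232×5.670×10⁻⁸×8.99×10⁻⁴×(488.1⁴ − 315.6⁴).
T⁴ − T₀⁴ = 5.67591×10¹⁰ − 9.92083×10⁹ = 4.68383×10¹⁰ K⁴, so P_net = 0.554 W.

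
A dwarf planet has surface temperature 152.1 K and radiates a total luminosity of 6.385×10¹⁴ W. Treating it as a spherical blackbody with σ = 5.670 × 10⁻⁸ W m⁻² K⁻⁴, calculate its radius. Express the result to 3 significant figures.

R ≈ 1.29×10⁶ m

L = 4πR²σT⁴ ⇒ R = √(L/(4πσT⁴)).
σT⁴ = 30.3459 W/m², so R = √(6.385×10¹⁴/(4π×30.3459)) = 1.29×10⁶ m.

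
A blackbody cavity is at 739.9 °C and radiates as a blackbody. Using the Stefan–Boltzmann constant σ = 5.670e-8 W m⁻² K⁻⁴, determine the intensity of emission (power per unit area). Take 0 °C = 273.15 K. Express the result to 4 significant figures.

I ≈ 5.972×10⁴ W/m²

T = 739.9 °C + 273.15 = 1013.05 K.
Stefan–Boltzmann: I = σT⁴ = 5.670×10⁻⁸ × (1013.05)⁴ = 5.972×10⁴ W/m².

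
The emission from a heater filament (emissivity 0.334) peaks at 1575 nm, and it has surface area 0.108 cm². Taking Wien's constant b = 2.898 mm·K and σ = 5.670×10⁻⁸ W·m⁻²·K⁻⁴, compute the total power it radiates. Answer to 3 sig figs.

P ≈ 2.34 W

Wien's law: T = b/λ_max = 2.898×10⁻³/1.575×10⁻⁶ = 1840.00 K.
Area A = 0.108 cm² = 1.08×10⁻⁵ m².
Then P = εσAT⁴ = 0.334×5.670×10⁻⁸×1.08×10⁻⁵×(1840.00)⁴ = 2.34 W.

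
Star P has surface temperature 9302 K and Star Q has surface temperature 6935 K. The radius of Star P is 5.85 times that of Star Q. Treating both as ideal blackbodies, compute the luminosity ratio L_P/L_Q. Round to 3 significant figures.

L_P/L_Q ≈ 111

L ∝ R²T⁴, so L_P/L_Q = (R_P/R_Q)²(T_P/T_Q)⁴ = (5.85)² × (9302/6935)⁴ = 34.2225 × 3.23683 = 111.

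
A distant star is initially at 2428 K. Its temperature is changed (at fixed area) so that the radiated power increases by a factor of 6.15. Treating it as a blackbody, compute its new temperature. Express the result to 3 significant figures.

P ∝ T⁴, so T₂/T₁ = (P₂/P₁)^(1/4) = (6.15)^(1/4) = 1.57478.
T₂ = 2428 × 1.57478 = 3.82×10³ K.

T₂ ≈ 3.82×10³ K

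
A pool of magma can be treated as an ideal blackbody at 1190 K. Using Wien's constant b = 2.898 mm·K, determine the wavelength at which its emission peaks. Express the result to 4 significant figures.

λ_max ≈ 2.435 μm

Wien's displacement law: λ_max = b/T = (2.898×10⁻³ m·K)/(1190 K) = 2.4353×10⁻⁶ m.
That is 2.435 μm, in the infrared range.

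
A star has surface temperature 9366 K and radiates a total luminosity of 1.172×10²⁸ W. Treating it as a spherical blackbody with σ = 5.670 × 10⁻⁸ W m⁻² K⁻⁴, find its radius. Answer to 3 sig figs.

L = 4πR²σT⁴ ⇒ R = √(L/(4πσT⁴)).
σT⁴ = 4.36315×10⁸ W/m², so R = √(1.172×10²⁸/(4π×4.36315×10⁸)) = 1.46×10⁹ m.

R ≈ 1.46×10⁹ m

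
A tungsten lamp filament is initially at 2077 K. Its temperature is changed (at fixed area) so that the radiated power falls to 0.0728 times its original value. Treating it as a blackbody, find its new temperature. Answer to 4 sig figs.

T₂ ≈ 1079 K

P ∝ T⁴, so T₂/T₁ = (P₂/P₁)^(1/4) = (0.0728)^(1/4) = 0.519437.
T₂ = 2077 × 0.519437 = 1079 K.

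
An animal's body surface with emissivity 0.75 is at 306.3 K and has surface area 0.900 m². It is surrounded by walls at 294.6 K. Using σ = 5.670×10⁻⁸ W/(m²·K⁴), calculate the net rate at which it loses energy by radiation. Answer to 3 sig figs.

Net loss ≈ 48.6 W

Area A = 0.900 m².
Net radiated power P_net = εσA(T⁴ − T₀⁴) = 0.75×5.670×10⁻⁸×0.900×(306.3⁴ − 294.6⁴).
T⁴ − T₀⁴ = 8.80213×10⁹ − 7.53236×10⁹ = 1.26977×10⁹ K⁴, so P_net = 48.6 W.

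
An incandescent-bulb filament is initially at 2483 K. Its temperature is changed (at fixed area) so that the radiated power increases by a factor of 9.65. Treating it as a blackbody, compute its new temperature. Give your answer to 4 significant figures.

T₂ ≈ 4376 K

P ∝ T⁴, so T₂/T₁ = (P₂/P₁)^(1/4) = (9.65)^(1/4) = 1.76251.
T₂ = 2483 × 1.76251 = 4376 K.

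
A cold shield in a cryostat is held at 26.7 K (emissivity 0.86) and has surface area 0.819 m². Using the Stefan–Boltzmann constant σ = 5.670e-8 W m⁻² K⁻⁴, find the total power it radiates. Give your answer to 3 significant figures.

P ≈ 0.0203 W

Area A = 0.819 m².
P = εσAT⁴ = 0.86 × 5.670×10⁻⁸ × 0.819 × (26.7)⁴ = 0.0203 W.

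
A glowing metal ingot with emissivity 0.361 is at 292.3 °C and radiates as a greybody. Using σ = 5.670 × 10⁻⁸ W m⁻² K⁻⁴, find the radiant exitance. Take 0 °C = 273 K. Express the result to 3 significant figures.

T = 292.3 °C + 273 = 565.3 K.
Stefan–Boltzmann: I = εσT⁴ = 0.361 × 5.670×10⁻⁸ × (565.3)⁴ = 2.09×10³ W/m².

I ≈ 2.09×10³ W/m²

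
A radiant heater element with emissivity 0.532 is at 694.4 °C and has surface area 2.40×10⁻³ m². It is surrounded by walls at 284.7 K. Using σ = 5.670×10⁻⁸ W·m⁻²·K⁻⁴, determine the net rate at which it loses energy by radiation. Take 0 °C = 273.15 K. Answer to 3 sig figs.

Net loss ≈ 63.0 W

T = 694.4 °C + 273.15 = 967.55 K.
Area A = 2.40×10⁻³ m².
Net radiated power P_net = εσA(T⁴ − T₀⁴) = 0.532×5.670×10⁻⁸×2.40×10⁻³×(967.55⁴ − 284.7⁴).
T⁴ − T₀⁴ = 8.76382×10¹¹ − 6.56977×10⁹ = 8.69812×10¹¹ K⁴, so P_net = 63.0 W.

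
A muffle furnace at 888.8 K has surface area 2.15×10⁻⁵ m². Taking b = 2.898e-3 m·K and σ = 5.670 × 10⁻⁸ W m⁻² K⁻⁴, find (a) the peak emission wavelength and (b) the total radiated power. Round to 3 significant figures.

(a) λ_max = b/T = 2.898×10⁻³/888.8 = 3.261×10⁻⁶ m = 3.26 μm.
Area A = 2.15×10⁻⁵ m².
(b) P = σAT⁴ = 5.670×10⁻⁸×2.15×10⁻⁵×(888.8)⁴ = 0.761 W.

λ_max ≈ 3.26 μm; P ≈ 0.761 W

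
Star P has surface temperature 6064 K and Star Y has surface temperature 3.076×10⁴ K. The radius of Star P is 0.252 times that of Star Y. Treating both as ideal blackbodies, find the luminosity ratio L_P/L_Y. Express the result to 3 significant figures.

L ∝ R²T⁴, so L_P/L_Y = (R_P/R_Y)²(T_P/T_Y)⁴ = (0.252)² × (6064/3.076×10⁴)⁴ = 0.063504 × 1.51040×10⁻³ = 9.59×10⁻⁵.

L_P/L_Y ≈ 9.59×10⁻⁵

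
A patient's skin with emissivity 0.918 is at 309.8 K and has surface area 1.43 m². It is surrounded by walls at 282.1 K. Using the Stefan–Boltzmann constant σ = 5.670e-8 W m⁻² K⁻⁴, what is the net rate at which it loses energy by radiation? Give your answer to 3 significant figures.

Area A = 1.43 m².
Net radiated power P_net = εσA(T⁴ − T₀⁴) = 0.918×5.670×10⁻⁸×1.43×(309.8⁴ − 282.1⁴).
T⁴ − T₀⁴ = 9.21140×10⁹ − 6.33304×10⁹ = 2.87836×10⁹ K⁴, so P_net = 214 W.

Net loss ≈ 214 W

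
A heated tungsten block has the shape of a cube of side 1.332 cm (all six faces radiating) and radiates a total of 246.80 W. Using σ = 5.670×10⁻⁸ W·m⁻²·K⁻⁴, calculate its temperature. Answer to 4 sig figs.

Area A = 6s² = 6×(0.01332 m)² = 1.06453×10⁻³ m².
P = σAT⁴ ⇒ T = (P/(σA))^(1/4) = (246.80/(5.670×10⁻⁸×1.06453×10⁻³))^(1/4) = 1422 K.

T ≈ 1422 K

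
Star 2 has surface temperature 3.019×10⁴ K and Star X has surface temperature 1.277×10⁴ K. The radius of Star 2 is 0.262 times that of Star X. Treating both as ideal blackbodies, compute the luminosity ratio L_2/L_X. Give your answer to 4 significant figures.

L ∝ R²T⁴, so L_2/L_X = (R_2/R_X)²(T_2/T_X)⁴ = (0.262)² × (3.019×10⁴/1.277×10⁴)⁴ = 0.068644 × 31.2384 = 2.144.

L_2/L_X ≈ 2.144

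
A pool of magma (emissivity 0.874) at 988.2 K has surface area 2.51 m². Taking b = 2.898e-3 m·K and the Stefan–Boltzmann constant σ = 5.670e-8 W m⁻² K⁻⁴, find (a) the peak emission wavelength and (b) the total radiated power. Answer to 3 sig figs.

λ_max ≈ 2.93×10³ nm; P ≈ 1.19×10⁵ W

(a) λ_max = b/T = 2.898×10⁻³/988.2 = 2.933×10⁻⁶ m = 2.93×10³ nm.
Area A = 2.51 m².
(b) P = εσAT⁴ = 0.874×5.670×10⁻⁸×2.51×(988.2)⁴ = 1.19×10⁵ W.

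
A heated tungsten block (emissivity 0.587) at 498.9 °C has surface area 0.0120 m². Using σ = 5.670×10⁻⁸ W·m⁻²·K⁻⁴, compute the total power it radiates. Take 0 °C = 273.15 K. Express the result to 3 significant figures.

T = 498.9 °C + 273.15 = 772.05 K.
Area A = 0.0120 m².
P = εσAT⁴ = 0.587 × 5.670×10⁻⁸ × 0.0120 × (772.05)⁴ = 142 W.

P ≈ 142 W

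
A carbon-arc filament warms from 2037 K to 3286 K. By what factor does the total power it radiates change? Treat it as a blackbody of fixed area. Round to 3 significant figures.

P ∝ T⁴, so P₂/P₁ = (T₂/T₁)⁴ = (3286/2037)⁴ = (1.61316)⁴ = 6.77.

P₂/P₁ ≈ 6.77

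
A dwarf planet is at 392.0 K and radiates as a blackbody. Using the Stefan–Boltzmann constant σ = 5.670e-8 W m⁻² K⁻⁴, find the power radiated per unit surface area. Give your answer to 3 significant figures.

Stefan–Boltzmann: I = σT⁴ = 5.670×10⁻⁸ × (392.0)⁴ = 1.34×10³ W/m².

I ≈ 1.34×10³ W/m²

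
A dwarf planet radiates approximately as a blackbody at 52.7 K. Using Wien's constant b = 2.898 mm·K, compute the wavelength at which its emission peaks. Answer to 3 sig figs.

Wien's displacement law: λ_max = b/T = (2.898×10⁻³ m·K)/(52.7 K) = 5.499×10⁻⁵ m.
That is 55.0 μm, in the infrared range.

λ_max ≈ 55.0 μm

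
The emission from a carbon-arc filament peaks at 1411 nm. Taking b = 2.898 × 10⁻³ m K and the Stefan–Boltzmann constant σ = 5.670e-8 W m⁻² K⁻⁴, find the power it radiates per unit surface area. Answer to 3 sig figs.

I ≈ 1.01×10⁶ W/m²

Wien's law: T = b/λ_max = 2.898×10⁻³/1.411×10⁻⁶ = 2053.86 K.
Then I = σT⁴ = 5.670×10⁻⁸×(2053.86)⁴ = 1.01×10⁶ W/m².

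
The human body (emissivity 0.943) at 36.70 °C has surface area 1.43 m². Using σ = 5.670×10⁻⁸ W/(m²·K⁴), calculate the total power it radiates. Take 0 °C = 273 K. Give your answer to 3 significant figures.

P ≈ 703 W

T = 36.70 °C + 273 = 309.70 K.
Area A = 1.43 m².
P = εσAT⁴ = 0.943 × 5.670×10⁻⁸ × 1.43 × (309.70)⁴ = 703 W.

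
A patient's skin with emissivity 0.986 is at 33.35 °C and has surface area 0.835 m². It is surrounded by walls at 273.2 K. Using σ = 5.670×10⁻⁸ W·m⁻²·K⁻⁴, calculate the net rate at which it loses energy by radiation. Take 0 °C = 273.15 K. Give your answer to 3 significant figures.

Net loss ≈ 152 W

T = 33.35 °C + 273.15 = 306.50 K.
Area A = 0.835 m².
Net radiated power P_net = εσA(T⁴ − T₀⁴) = 0.986×5.670×10⁻⁸×0.835×(306.50⁴ − 273.2⁴).
T⁴ − T₀⁴ = 8.82515×10⁹ − 5.57087×10⁹ = 3.25428×10⁹ K⁴, so P_net = 152 W.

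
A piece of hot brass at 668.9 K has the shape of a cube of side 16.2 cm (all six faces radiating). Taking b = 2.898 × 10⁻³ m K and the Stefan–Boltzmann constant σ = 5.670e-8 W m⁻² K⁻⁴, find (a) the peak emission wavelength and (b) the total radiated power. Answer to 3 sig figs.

(a) λ_max = b/T = 2.898×10⁻³/668.9 = 4.332×10⁻⁶ m = 4.33 μm.
Area A = 6s² = 6×(0.162 m)² = 0.157464 m².
(b) P = σAT⁴ = 5.670×10⁻⁸×0.157464×(668.9)⁴ = 1.79×10³ W.

λ_max ≈ 4.33 μm; P ≈ 1.79×10³ W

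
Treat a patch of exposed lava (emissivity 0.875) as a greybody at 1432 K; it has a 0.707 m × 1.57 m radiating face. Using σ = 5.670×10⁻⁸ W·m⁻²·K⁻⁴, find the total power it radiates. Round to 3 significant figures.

Area A = 0.707 × 1.57 = 1.10999 m².
P = εσAT⁴ = 0.875 × 5.670×10⁻⁸ × 1.10999 × (1432)⁴ = 2.32×10⁵ W.

P ≈ 2.32×10⁵ W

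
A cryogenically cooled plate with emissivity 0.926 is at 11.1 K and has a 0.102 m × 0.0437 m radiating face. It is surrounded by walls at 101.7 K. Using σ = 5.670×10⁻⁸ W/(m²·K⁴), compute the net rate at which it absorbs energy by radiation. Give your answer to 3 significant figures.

Net gain ≈ 0.0250 W

Area A = 0.102 × 0.0437 = 4.4574×10⁻³ m².
Net radiated power P_net = εσA(T⁴ − T₀⁴) = 0.926×5.670×10⁻⁸×4.4574×10⁻³×(11.1⁴ − 101.7⁴).
T⁴ − T₀⁴ = 15180.7 − 1.06975×10⁸ = -1.06960×10⁸ K⁴, so P_net = -0.0250 W — negative, meaning a net gain of 0.0250 W.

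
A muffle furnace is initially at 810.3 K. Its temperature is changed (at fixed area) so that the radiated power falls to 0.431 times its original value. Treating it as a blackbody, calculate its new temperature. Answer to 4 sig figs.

T₂ ≈ 656.5 K

P ∝ T⁴, so T₂/T₁ = (P₂/P₁)^(1/4) = (0.431)^(1/4) = 0.810251.
T₂ = 810.3 × 0.810251 = 656.5 K.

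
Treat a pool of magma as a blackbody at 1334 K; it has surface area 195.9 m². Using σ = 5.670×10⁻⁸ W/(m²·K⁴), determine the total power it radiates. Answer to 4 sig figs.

P ≈ 3.518×10⁷ W

Area A = 195.9 m².
P = σAT⁴ = 5.670×10⁻⁸ × 195.9 × (1334)⁴ = 3.518×10⁷ W.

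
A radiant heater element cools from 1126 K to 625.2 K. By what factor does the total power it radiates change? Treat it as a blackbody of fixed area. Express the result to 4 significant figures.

P₂/P₁ ≈ 0.09504

P ∝ T⁴, so P₂/P₁ = (T₂/T₁)⁴ = (625.2/1126)⁴ = (0.555240)⁴ = 0.09504.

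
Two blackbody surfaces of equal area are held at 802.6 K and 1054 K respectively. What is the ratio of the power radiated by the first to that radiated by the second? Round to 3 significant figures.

With equal areas, P₁/P₂ = (T₁/T₂)⁴ = (802.6/1054)⁴ = 0.336.

P₁/P₂ ≈ 0.336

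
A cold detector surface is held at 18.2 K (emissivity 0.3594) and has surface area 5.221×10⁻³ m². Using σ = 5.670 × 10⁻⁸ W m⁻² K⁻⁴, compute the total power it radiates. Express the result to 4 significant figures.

P ≈ 1.167×10⁻⁵ W

Area A = 5.221×10⁻³ m².
P = εσAT⁴ = 0.3594 × 5.670×10⁻⁸ × 5.221×10⁻³ × (18.2)⁴ = 1.167×10⁻⁵ W.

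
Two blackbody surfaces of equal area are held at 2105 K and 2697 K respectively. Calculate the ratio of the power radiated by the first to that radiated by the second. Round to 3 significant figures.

P₁/P₂ ≈ 0.371

With equal areas, P₁/P₂ = (T₁/T₂)⁴ = (2105/2697)⁴ = 0.371.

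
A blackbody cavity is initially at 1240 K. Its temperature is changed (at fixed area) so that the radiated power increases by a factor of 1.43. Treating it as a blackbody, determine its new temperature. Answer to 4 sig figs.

P ∝ T⁴, so T₂/T₁ = (P₂/P₁)^(1/4) = (1.43)^(1/4) = 1.09354.
T₂ = 1240 × 1.09354 = 1356 K.

T₂ ≈ 1356 K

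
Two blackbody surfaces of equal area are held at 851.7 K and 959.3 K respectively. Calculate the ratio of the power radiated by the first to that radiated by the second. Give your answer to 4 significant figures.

With equal areas, P₁/P₂ = (T₁/T₂)⁴ = (851.7/959.3)⁴ = 0.6213.

P₁/P₂ ≈ 0.6213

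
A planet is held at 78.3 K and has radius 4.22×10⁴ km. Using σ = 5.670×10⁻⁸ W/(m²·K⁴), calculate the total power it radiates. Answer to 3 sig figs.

Surface area A = 4πR² = 4π(4.22×10⁷ m)² = 2.23787×10¹⁶ m².
P = σAT⁴ = 5.670×10⁻⁸ × 2.23787×10¹⁶ × (78.3)⁴ = 4.77×10¹⁶ W.

P ≈ 4.77×10¹⁶ W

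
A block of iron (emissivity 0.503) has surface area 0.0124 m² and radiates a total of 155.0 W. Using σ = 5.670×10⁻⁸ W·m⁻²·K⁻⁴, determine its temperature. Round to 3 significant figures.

T ≈ 814 K

Area A = 0.0124 m².
P = εσAT⁴ ⇒ T = (P/(εσA))^(1/4) = (155.0/(0.503×5.670×10⁻⁸×0.0124))^(1/4) = 814 K.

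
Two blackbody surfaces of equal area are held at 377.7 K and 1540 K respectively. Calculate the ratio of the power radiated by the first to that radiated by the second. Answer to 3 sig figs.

With equal areas, P₁/P₂ = (T₁/T₂)⁴ = (377.7/1540)⁴ = 3.62×10⁻³.

P₁/P₂ ≈ 3.62×10⁻³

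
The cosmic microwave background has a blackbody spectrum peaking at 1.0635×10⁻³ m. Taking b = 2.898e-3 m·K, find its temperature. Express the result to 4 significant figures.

Wien's law gives T = b/λ_max = (2.898×10⁻³ m·K)/(1.0635×10⁻³ m) = 2.725 K.

T ≈ 2.725 K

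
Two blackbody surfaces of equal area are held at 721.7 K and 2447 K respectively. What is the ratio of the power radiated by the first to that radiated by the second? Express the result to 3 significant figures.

With equal areas, P₁/P₂ = (T₁/T₂)⁴ = (721.7/2447)⁴ = 7.57×10⁻³.

P₁/P₂ ≈ 7.57×10⁻³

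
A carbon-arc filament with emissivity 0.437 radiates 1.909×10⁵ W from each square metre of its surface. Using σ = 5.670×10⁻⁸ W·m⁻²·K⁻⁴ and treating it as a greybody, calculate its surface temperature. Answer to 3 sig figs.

T ≈ 1.67×10³ K

I = εσT⁴, so T = (I/εσ)^(1/4) = (1.909×10⁵/(0.437×5.670×10⁻⁸))^(1/4) = 1.67×10³ K.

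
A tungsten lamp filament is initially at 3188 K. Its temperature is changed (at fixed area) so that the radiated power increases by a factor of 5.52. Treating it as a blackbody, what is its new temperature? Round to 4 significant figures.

T₂ ≈ 4887 K

P ∝ T⁴, so T₂/T₁ = (P₂/P₁)^(1/4) = (5.52)^(1/4) = 1.53280.
T₂ = 3188 × 1.53280 = 4887 K.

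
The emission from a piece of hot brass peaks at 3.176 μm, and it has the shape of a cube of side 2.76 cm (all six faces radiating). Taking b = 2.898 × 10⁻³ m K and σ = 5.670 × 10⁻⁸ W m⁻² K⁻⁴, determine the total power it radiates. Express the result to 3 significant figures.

Wien's law: T = b/λ_max = 2.898×10⁻³/3.176×10⁻⁶ = 912.469 K.
Area A = 6s² = 6×(0.0276 m)² = 4.57056×10⁻³ m².
Then P = σAT⁴ = 5.670×10⁻⁸×4.57056×10⁻³×(912.469)⁴ = 180 W.

P ≈ 180 W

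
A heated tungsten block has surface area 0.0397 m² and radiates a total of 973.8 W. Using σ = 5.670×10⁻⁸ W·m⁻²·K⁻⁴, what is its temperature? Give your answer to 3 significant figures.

T ≈ 811 K

Area A = 0.0397 m².
P = σAT⁴ ⇒ T = (P/(σA))^(1/4) = (973.8/(5.670×10⁻⁸×0.0397))^(1/4) = 811 K.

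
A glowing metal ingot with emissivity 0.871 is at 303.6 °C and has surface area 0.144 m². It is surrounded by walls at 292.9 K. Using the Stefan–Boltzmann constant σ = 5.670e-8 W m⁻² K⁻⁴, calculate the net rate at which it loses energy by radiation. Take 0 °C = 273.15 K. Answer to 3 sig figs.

Net loss ≈ 735 W

T = 303.6 °C + 273.15 = 576.75 K.
Area A = 0.144 m².
Net radiated power P_net = εσA(T⁴ − T₀⁴) = 0.871×5.670×10⁻⁸×0.144×(576.75⁴ − 292.9⁴).
T⁴ − T₀⁴ = 1.10650×10¹¹ − 7.35999×10⁹ = 1.03290×10¹¹ K⁴, so P_net = 735 W.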